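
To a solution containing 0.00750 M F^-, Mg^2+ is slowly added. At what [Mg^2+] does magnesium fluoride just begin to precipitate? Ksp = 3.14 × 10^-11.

MgF2(s) ⇌ Mg^2+ + 2 F^-
Ksp = [Mg^2+][F^-]^2
Precipitation begins when Q = Ksp. With [F^-] = 0.00750 M:
3.14 × 10^-11 = (0.00750)^2 × [Mg^2+]
[Mg^2+] = (3.14 × 10^-11 / 5.625 × 10^-5) = 5.58 x 10^-7 M

[Mg^2+] ≈ 5.58 × 10^-7 M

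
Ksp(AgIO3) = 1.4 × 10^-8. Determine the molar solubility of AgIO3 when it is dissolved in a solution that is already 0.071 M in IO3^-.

s = 2.0 x 10^-7 M

AgIO3(s) ⇌ Ag^+ + IO3^-
Ksp = [Ag^+][IO3^-]
Let s be the molar solubility in this solution. [Ag^+] = s, [IO3^-] = 0.071 + s ≈ 0.071 (since the IO3^- already present dominates).
Ksp ≈ s × 0.071
s = 2.0 × 10^-7 M
Check: s = 2.0 x 10^-7 ≪ 0.071, so the approximation is valid.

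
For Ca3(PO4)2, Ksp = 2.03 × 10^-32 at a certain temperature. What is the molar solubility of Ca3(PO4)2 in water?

s = 1.80 x 10^-7 M

Ca3(PO4)2(s) ⇌ 3 Ca^2+(aq) + 2 PO4^3-(aq)
Ksp = [Ca^2+]^3[PO4^3-]^2
For each mole of Ca3(PO4)2 that dissolves: [Ca^2+] = 3s, [PO4^3-] = 2s.
Substituting: Ksp = (3s)^3(2s)^2 = 108s^5
s^5 = 2.03 × 10^-32 / 108, so s = 1.80 × 10^-7 M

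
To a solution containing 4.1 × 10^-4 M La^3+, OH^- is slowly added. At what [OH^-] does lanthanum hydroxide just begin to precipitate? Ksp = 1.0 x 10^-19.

La(OH)3(s) ⇌ La^3+ + 3 OH^-
Ksp = [La^3+][OH^-]^3
Precipitation begins when Q = Ksp. With [La^3+] = 4.1 × 10^-4 M:
1.0 x 10^-19 = (4.1 × 10^-4) × [OH^-]^3
[OH^-] = (1.0 x 10^-19 / 4.1 x 10^-4)^(1/3) = 6.2 x 10^-6 M

[OH^-] ≈ 6.2 × 10^-6 M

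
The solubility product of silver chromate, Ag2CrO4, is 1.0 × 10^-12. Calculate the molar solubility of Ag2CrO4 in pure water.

Ag2CrO4(s) <=> 2 Ag^+ + CrO4^2-
Ksp = [Ag^+]^2[CrO4^2-]
For each mole of Ag2CrO4 that dissolves: [Ag^+] = 2s, [CrO4^2-] = s.
Ksp = (2s)^2s = 4s^3
s^3 = 1.0 × 10^-12 / 4, so s = 6.3 × 10^-5 M

s = 6.3 × 10^-5 M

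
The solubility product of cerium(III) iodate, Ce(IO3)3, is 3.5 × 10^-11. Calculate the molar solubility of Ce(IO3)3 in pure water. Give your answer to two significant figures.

1.1 × 10^-3 M

Ce(IO3)3(s) <=> Ce^3+(aq) + 3 IO3^-(aq)
Ksp = [Ce^3+][IO3^-]^3
For each mole of Ce(IO3)3 that dissolves: [Ce^3+] = s, [IO3^-] = 3s.
So Ksp = s × (3s)^3 = 27s^4
s^4 = 3.5 × 10^-11 / 27, so s = 1.1 x 10^-3 M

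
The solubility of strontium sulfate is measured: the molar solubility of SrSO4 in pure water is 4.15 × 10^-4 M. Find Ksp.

Ksp ≈ 1.72e-7

SrSO4(s) ⇌ Sr^2+ + SO4^2-
With molar solubility s: [Sr^2+] = s, [SO4^2-] = s.
Ksp = [Sr^2+][SO4^2-]
Ksp = (s)(s) = s^2
Ksp = (4.15 × 10^-4)^2 = 1.72 × 10^-7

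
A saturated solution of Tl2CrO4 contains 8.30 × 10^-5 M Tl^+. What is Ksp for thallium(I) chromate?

2.86e-13

Tl2CrO4(s) ⇌ 2 Tl^+(aq) + CrO4^2-(aq)
Stoichiometry gives [CrO4^2-] = (1/2)[Tl^+] = 4.150 × 10^-5 M.
Ksp = [Tl^+]^2[CrO4^2-]
Ksp = (8.30 × 10^-5)^2 × 4.150 × 10^-5 = 2.86 × 10^-13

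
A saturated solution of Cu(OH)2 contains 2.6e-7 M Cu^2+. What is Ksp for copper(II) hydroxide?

Cu(OH)2(s) <=> Cu^2+ + 2 OH^-
Stoichiometry gives [OH^-] = (2/1)[Cu^2+] = 5.20 × 10^-7 M.
Ksp = [Cu^2+][OH^-]^2
Ksp = 2.6 x 10^-7 × (5.20 × 10^-7)^2 = 7.0 × 10^-20

7.0 × 10^-20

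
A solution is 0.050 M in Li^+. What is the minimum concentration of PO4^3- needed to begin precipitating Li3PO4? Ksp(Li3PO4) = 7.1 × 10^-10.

[PO4^3-] ≈ 5.7 × 10^-6 M

Li3PO4(s) ⇌ 3 Li^+ + PO4^3-
Ksp = [Li^+]^3[PO4^3-]
Precipitation begins when Q = Ksp. With [Li^+] = 0.050 M:
7.1 × 10^-10 = (0.050)^3 × [PO4^3-]
[PO4^3-] = (7.1 × 10^-10 / 1.25 x 10^-4) = 5.7 x 10^-6 M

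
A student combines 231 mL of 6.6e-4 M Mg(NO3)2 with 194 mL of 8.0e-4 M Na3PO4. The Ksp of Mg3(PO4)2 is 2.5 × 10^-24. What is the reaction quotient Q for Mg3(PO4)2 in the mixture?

Q ≈ 6.2 × 10^-18

Total volume = 231 + 194 = 425 mL.
[Mg^2+] = 6.6 × 10^-4 × (231/425) = 3.59 × 10^-4 M
[PO4^3-] = 8.0 x 10^-4 × (194/425) = 3.65 × 10^-4 M
Mg3(PO4)2(s) <=> 3 Mg^2+ + 2 PO4^3-, so Q = [Mg^2+]^3[PO4^3-]^2
Q = (3.59 × 10^-4)^3(3.65 x 10^-4)^2 = 6.2 × 10^-18
Q > Ksp, so Mg3(PO4)2 will precipitate.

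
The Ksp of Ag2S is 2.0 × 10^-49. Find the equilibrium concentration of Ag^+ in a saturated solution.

Ag2S(s) <=> 2 Ag^+(aq) + S^2-(aq)
Ksp = [Ag^+]^2[S^2-]
For each mole of Ag2S that dissolves: [Ag^+] = 2s, [S^2-] = s.
So Ksp = (2s)^2 × s = 4s^3
Solving, s = (2.0 × 10^-49/4)^(1/3) = 3.68 × 10^-17 M
[Ag^+] = 2s = 7.4 x 10^-17 M

[Ag^+] = 7.4e-17 M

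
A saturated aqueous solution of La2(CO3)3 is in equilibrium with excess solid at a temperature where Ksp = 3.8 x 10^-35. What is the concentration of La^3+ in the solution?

La2(CO3)3(s) ⇌ 2 La^3+(aq) + 3 CO3^2-(aq)
Ksp = [La^3+]^2[CO3^2-]^3
For each mole of La2(CO3)3 that dissolves: [La^3+] = 2s, [CO3^2-] = 3s.
Substituting: Ksp = (2s)^2(3s)^3 = 108s^5
s = (3.8 x 10^-35 / 108)^(1/5) = 5.12 × 10^-8 M
[La^3+] = 2s = 1.0 x 10^-7 M

[La^3+] ≈ 1.0e-7 M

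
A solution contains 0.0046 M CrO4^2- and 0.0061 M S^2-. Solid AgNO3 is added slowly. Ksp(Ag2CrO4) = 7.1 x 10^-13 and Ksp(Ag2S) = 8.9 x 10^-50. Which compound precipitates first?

Ag2S

Precipitation of each salt starts when its ion product equals its Ksp.
For Ag2CrO4: 7.1 x 10^-13 = 0.0046 × [Ag^+]^2  ⇒  [Ag^+] = 1.2 × 10^-5 M.
For Ag2S: 8.9 x 10^-50 = 0.0061 × [Ag^+]^2  ⇒  [Ag^+] = 3.8 × 10^-24 M.
The salt with the lower threshold [Ag^+] precipitates first: Ag2S.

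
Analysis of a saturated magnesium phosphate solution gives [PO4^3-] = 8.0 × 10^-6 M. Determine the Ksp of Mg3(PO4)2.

Mg3(PO4)2(s) ⇌ 3 Mg^2+ + 2 PO4^3-
Stoichiometry gives [Mg^2+] = (3/2)[PO4^3-] = 1.20 x 10^-5 M.
Ksp = [Mg^2+]^3[PO4^3-]^2
Ksp = (1.20 x 10^-5)^3 × (8.0 x 10^-6)^2 = 1.1 x 10^-25

1.1 x 10^-25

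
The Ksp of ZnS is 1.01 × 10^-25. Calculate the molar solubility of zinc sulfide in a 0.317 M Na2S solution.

ZnS(s) ⇌ Zn^2+ + S^2-
Ksp = [Zn^2+][S^2-]
If s mol/L dissolves here, [Zn^2+] = s, [S^2-] = 0.317 + s ≈ 0.317 (since S^2- from Na2S dominates).
Ksp ≈ s × 0.317
s = 3.19 × 10^-25 M
Check: s = 3.2 × 10^-25 ≪ 0.317, so the approximation is valid.

s ≈ 3.19e-25 M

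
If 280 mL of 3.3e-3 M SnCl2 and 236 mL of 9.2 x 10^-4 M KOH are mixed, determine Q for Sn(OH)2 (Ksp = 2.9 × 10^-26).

3.2 × 10^-10

Total volume = 280 + 236 = 516 mL.
[Sn^2+] = 3.3 × 10^-3 × (280/516) = 1.79 × 10^-3 M
[OH^-] = 9.2 x 10^-4 × (236/516) = 4.21 × 10^-4 M
Sn(OH)2(s) ⇌ Sn^2+(aq) + 2 OH^-(aq), so Q = [Sn^2+][OH^-]^2
Q = (1.79 × 10^-3)(4.21 × 10^-4)^2 = 3.2 x 10^-10
Q > Ksp, so Sn(OH)2 will precipitate.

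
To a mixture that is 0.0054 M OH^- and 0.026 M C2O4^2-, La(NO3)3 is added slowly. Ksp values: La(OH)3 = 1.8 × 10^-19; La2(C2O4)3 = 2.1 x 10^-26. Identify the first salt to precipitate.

La(OH)3

Precipitation of each salt starts when its ion product equals its Ksp.
For La(OH)3: 1.8 × 10^-19 = (0.0054)^3 × [La^3+]  ⇒  [La^3+] = 1.1 × 10^-12 M.
For La2(C2O4)3: 2.1 x 10^-26 = (0.026)^3 × [La^3+]^2  ⇒  [La^3+] = 3.5 × 10^-11 M.
The salt with the lower threshold [La^3+] precipitates first: La(OH)3.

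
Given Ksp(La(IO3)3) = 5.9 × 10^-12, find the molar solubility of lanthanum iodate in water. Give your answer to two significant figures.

La(IO3)3(s) ⇌ La^3+(aq) + 3 IO3^-(aq)
Ksp = [La^3+][IO3^-]^3
For each mole of La(IO3)3 that dissolves: [La^3+] = s, [IO3^-] = 3s.
Substituting: Ksp = s(3s)^3 = 27s^4
Solving, s = (5.9 × 10^-12/27)^(1/4) = 6.8 × 10^-4 M

6.8 × 10^-4 M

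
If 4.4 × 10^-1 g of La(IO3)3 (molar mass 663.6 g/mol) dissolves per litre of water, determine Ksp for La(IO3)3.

Molar solubility s = (4.4 × 10^-1 g/L) / (663.6 g/mol) = 6.63 x 10^-4 M.
La(IO3)3(s) ⇌ La^3+ + 3 IO3^-
If s mol/L of La(IO3)3 dissolves, [La^3+] = s and [IO3^-] = 3s.
Ksp = [La^3+][IO3^-]^3
Substituting: Ksp = s(3s)^3 = 27s^4
Ksp = 27 × (6.63 × 10^-4)^4 = 5.2 × 10^-12

5.2e-12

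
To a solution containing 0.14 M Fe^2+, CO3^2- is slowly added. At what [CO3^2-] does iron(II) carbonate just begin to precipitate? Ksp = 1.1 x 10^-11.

[CO3^2-] ≈ 7.9e-11 M

FeCO3(s) ⇌ Fe^2+(aq) + CO3^2-(aq)
Ksp = [Fe^2+][CO3^2-]
Precipitation begins when Q = Ksp. With [Fe^2+] = 0.14 M:
1.1 x 10^-11 = (0.14) × [CO3^2-]
[CO3^2-] = (1.1 x 10^-11 / 1.4 × 10^-1) = 7.9 x 10^-11 M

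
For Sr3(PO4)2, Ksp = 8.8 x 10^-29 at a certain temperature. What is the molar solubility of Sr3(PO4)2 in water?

9.6e-7 M

Sr3(PO4)2(s) ⇌ 3 Sr^2+ + 2 PO4^3-
Ksp = [Sr^2+]^3[PO4^3-]^2
If s mol/L of Sr3(PO4)2 dissolves, [Sr^2+] = 3s and [PO4^3-] = 2s.
Ksp = (3s)^3(2s)^2 = 108s^5
s = (8.8 x 10^-29 / 108)^(1/5) = 9.6 × 10^-7 M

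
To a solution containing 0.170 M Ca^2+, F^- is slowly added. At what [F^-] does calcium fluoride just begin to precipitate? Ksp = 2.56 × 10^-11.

1.23 x 10^-5 M

CaF2(s) ⇌ Ca^2+ + 2 F^-
Ksp = [Ca^2+][F^-]^2
Precipitation begins when Q = Ksp. With [Ca^2+] = 0.170 M:
2.56 × 10^-11 = (0.170) × [F^-]^2
[F^-] = (2.56 × 10^-11 / 1.70 × 10^-1)^(1/2) = 1.23 x 10^-5 M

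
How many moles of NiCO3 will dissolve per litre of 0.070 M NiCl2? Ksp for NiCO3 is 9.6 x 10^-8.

s = 1.4 × 10^-6 M

NiCO3(s) ⇌ Ni^2+(aq) + CO3^2-(aq)
Ksp = [Ni^2+][CO3^2-]
Let s be the molar solubility in this solution. [Ni^2+] = 0.070 + s ≈ 0.070, [CO3^2-] = s (Ksp is small, so little additional dissolves).
Ksp ≈ 0.070 × s
s = 1.4 × 10^-6 M
Check: s = 1.4 x 10^-6 ≪ 0.070, so the approximation is valid.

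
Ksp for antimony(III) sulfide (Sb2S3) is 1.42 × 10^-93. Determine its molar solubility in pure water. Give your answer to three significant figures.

Sb2S3(s) ⇌ 2 Sb^3+ + 3 S^2-
Ksp = [Sb^3+]^2[S^2-]^3
For each mole of Sb2S3 that dissolves: [Sb^3+] = 2s, [S^2-] = 3s.
Ksp = (2s)^2(3s)^3 = 108s^5
s^5 = 1.42 × 10^-93 / 108, so s = 1.06 x 10^-19 M

1.06 × 10^-19 M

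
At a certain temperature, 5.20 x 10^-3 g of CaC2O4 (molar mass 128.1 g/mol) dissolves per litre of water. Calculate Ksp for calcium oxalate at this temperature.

1.65 × 10^-9

Molar solubility s = (5.20 x 10^-3 g/L) / (128.1 g/mol) = 4.059 × 10^-5 M.
CaC2O4(s) ⇌ Ca^2+(aq) + C2O4^2-(aq)
For each mole of CaC2O4 that dissolves: [Ca^2+] = s, [C2O4^2-] = s.
Ksp = [Ca^2+][C2O4^2-]
Ksp = s × s = s^2
Ksp = (4.059 × 10^-5)^2 = 1.65 × 10^-9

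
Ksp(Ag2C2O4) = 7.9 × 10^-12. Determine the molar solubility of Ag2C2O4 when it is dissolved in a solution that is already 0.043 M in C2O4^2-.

6.8 × 10^-6 M

Ag2C2O4(s) <=> 2 Ag^+ + C2O4^2-
Ksp = [Ag^+]^2[C2O4^2-]
If s mol/L dissolves here, [Ag^+] = 2s, [C2O4^2-] = 0.043 + s ≈ 0.043 (since the C2O4^2- already present dominates).
Ksp ≈ (2s)^2 × 0.043
s = 6.8 × 10^-6 M
Check: s = 6.8 x 10^-6 ≪ 0.043, so the approximation is valid.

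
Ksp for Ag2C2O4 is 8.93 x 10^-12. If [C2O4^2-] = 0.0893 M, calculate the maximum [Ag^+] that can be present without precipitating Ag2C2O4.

Ag2C2O4(s) ⇌ 2 Ag^+ + C2O4^2-
Ksp = [Ag^+]^2[C2O4^2-]
Precipitation begins when Q = Ksp. With [C2O4^2-] = 0.0893 M:
8.93 x 10^-12 = (0.0893) × [Ag^+]^2
[Ag^+] = (8.93 x 10^-12 / 8.93 x 10^-2)^(1/2) = 1.00 x 10^-5 M

[Ag^+] ≈ 1.00e-5 M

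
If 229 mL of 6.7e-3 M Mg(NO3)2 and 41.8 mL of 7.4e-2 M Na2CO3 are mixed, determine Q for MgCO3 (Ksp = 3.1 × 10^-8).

Q = 6.5 x 10^-5

Total volume = 229 + 41.8 = 270.8 mL.
[Mg^2+] = 6.7 × 10^-3 × (229/270.8) = 5.67 x 10^-3 M
[CO3^2-] = 7.4 × 10^-2 × (41.8/270.8) = 1.14 × 10^-2 M
MgCO3(s) <=> Mg^2+ + CO3^2-, so Q = [Mg^2+][CO3^2-]
Q = (5.67 × 10^-3)(1.14 × 10^-2) = 6.5 x 10^-5
Q > Ksp, so MgCO3 will precipitate.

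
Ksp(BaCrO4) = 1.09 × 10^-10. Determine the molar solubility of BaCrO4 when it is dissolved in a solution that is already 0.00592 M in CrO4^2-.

BaCrO4(s) ⇌ Ba^2+ + CrO4^2-
Ksp = [Ba^2+][CrO4^2-]
Let s be the molar solubility in this solution. [Ba^2+] = s, [CrO4^2-] = 0.00592 + s ≈ 0.00592 (since the CrO4^2- already present dominates).
Ksp ≈ s × 0.00592
s = 1.84 × 10^-8 M
Check: s = 1.8 × 10^-8 ≪ 0.00592, so the approximation is valid.

1.84 × 10^-8 M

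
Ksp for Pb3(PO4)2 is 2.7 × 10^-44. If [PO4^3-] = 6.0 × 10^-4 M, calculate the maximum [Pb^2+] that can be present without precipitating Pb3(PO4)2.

4.2 x 10^-13 M

Pb3(PO4)2(s) <=> 3 Pb^2+(aq) + 2 PO4^3-(aq)
Ksp = [Pb^2+]^3[PO4^3-]^2
Precipitation begins when Q = Ksp. With [PO4^3-] = 6.0 × 10^-4 M:
2.7 × 10^-44 = (6.0 × 10^-4)^2 × [Pb^2+]^3
[Pb^2+] = (2.7 × 10^-44 / 3.60 x 10^-7)^(1/3) = 4.2 x 10^-13 M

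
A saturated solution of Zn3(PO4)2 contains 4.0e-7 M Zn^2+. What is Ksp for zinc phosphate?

Zn3(PO4)2(s) ⇌ 3 Zn^2+ + 2 PO4^3-
Stoichiometry gives [PO4^3-] = (2/3)[Zn^2+] = 2.67 × 10^-7 M.
Ksp = [Zn^2+]^3[PO4^3-]^2
Ksp = (4.0 × 10^-7)^3 × (2.67 x 10^-7)^2 = 4.6 × 10^-33

Ksp = 4.6 × 10^-33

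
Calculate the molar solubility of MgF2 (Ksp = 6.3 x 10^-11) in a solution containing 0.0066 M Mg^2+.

s ≈ 4.9 x 10^-5 M

MgF2(s) <=> Mg^2+ + 2 F^-
Ksp = [Mg^2+][F^-]^2
If s mol/L dissolves here, [Mg^2+] = 0.0066 + s ≈ 0.0066, [F^-] = 2s (Ksp is small, so little additional dissolves).
Ksp ≈ 0.0066 × (2s)^2
s = 4.9 × 10^-5 M
Check: s = 4.9 x 10^-5 ≪ 0.0066, so the approximation is valid.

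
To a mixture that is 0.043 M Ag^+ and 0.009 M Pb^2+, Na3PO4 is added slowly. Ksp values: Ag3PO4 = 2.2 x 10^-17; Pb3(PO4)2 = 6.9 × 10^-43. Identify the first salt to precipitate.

Pb3(PO4)2

Precipitation of each salt starts when its ion product equals its Ksp.
For Ag3PO4: 2.2 x 10^-17 = (0.043)^3 × [PO4^3-]  ⇒  [PO4^3-] = 2.8 × 10^-13 M.
For Pb3(PO4)2: 6.9 × 10^-43 = (0.009)^3 × [PO4^3-]^2  ⇒  [PO4^3-] = 9.7 × 10^-19 M.
The salt with the lower threshold [PO4^3-] precipitates first: Pb3(PO4)2.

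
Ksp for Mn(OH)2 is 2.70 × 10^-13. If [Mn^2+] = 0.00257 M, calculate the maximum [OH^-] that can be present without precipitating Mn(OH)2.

1.02 × 10^-5 M

Mn(OH)2(s) ⇌ Mn^2+ + 2 OH^-
Ksp = [Mn^2+][OH^-]^2
Precipitation begins when Q = Ksp. With [Mn^2+] = 0.00257 M:
2.70 × 10^-13 = (0.00257) × [OH^-]^2
[OH^-] = (2.70 × 10^-13 / 2.57 × 10^-3)^(1/2) = 1.02 x 10^-5 M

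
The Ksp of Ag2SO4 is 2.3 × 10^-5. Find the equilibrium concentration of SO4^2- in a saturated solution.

Ag2SO4(s) <=> 2 Ag^+(aq) + SO4^2-(aq)
Ksp = [Ag^+]^2[SO4^2-]
For each mole of Ag2SO4 that dissolves: [Ag^+] = 2s, [SO4^2-] = s.
Ksp = (2s)^2s = 4s^3
Solving, s = (2.3 × 10^-5/4)^(1/3) = 1.79 × 10^-2 M
[SO4^2-] = s = 1.8 × 10^-2 M

[SO4^2-] ≈ 1.8e-2 M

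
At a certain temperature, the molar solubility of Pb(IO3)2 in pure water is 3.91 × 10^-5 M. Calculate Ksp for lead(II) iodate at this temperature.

2.39 × 10^-13

Pb(IO3)2(s) ⇌ Pb^2+ + 2 IO3^-
With molar solubility s: [Pb^2+] = s, [IO3^-] = 2s.
Ksp = [Pb^2+][IO3^-]^2
So Ksp = s × (2s)^2 = 4s^3
With s = 3.91 × 10^-5: Ksp = 2.39 × 10^-13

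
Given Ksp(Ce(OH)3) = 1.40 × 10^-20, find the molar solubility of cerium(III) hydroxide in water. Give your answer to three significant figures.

Ce(OH)3(s) <=> Ce^3+ + 3 OH^-
Ksp = [Ce^3+][OH^-]^3
With molar solubility s: [Ce^3+] = s, [OH^-] = 3s.
Substituting: Ksp = s(3s)^3 = 27s^4
s^4 = 1.40 × 10^-20 / 27, so s = 4.77 × 10^-6 M

s = 4.77 x 10^-6 M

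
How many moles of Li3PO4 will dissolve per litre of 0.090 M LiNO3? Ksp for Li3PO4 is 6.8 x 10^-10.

Li3PO4(s) <=> 3 Li^+(aq) + PO4^3-(aq)
Ksp = [Li^+]^3[PO4^3-]
If s mol/L dissolves here, [Li^+] = 0.090 + 3s ≈ 0.090, [PO4^3-] = s (since Li^+ from LiNO3 dominates).
Ksp ≈ (0.090)^3 × s
s = 9.3 × 10^-7 M
Check: 3s = 2.8 × 10^-6 ≪ 0.090, so the approximation is valid.

s ≈ 9.3 × 10^-7 M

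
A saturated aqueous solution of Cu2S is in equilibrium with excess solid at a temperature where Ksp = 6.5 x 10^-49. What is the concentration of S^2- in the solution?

5.5 × 10^-17 M

Cu2S(s) ⇌ 2 Cu^+(aq) + S^2-(aq)
Ksp = [Cu^+]^2[S^2-]
For each mole of Cu2S that dissolves: [Cu^+] = 2s, [S^2-] = s.
So Ksp = (2s)^2 × s = 4s^3
Solving, s = (6.5 x 10^-49/4)^(1/3) = 5.46 x 10^-17 M
[S^2-] = s = 5.5 × 10^-17 M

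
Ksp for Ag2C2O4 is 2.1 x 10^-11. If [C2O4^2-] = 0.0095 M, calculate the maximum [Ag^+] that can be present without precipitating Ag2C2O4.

[Ag^+] ≈ 4.7e-5 M

Ag2C2O4(s) <=> 2 Ag^+(aq) + C2O4^2-(aq)
Ksp = [Ag^+]^2[C2O4^2-]
Precipitation begins when Q = Ksp. With [C2O4^2-] = 0.0095 M:
2.1 x 10^-11 = (0.0095) × [Ag^+]^2
[Ag^+] = (2.1 x 10^-11 / 9.5 × 10^-3)^(1/2) = 4.7 x 10^-5 M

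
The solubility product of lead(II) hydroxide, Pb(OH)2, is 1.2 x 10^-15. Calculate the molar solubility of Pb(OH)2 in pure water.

6.7 × 10^-6 M

Pb(OH)2(s) ⇌ Pb^2+ + 2 OH^-
Ksp = [Pb^2+][OH^-]^2
Let s = molar solubility. Then [Pb^2+] = s and [OH^-] = 2s.
Substituting: Ksp = s(2s)^2 = 4s^3
s^3 = 1.2 x 10^-15 / 4, so s = 6.7 × 10^-6 M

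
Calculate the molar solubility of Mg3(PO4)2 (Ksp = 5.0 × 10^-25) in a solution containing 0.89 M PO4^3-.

s = 2.9e-9 M

Mg3(PO4)2(s) ⇌ 3 Mg^2+(aq) + 2 PO4^3-(aq)
Ksp = [Mg^2+]^3[PO4^3-]^2
If s mol/L dissolves here, [Mg^2+] = 3s, [PO4^3-] = 0.89 + 2s ≈ 0.89 (since the PO4^3- already present dominates).
Ksp ≈ (3s)^3 × (0.89)^2
s = 2.9 × 10^-9 M
Check: 2s = 5.7 × 10^-9 ≪ 0.89, so the approximation is valid.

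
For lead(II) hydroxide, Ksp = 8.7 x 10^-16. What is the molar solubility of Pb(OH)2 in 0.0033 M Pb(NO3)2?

Pb(OH)2(s) ⇌ Pb^2+ + 2 OH^-
Ksp = [Pb^2+][OH^-]^2
Let s be the molar solubility in this solution. [Pb^2+] = 0.0033 + s ≈ 0.0033, [OH^-] = 2s (common-ion effect: Pb^2+ is already 0.0033 M).
Ksp ≈ 0.0033 × (2s)^2
s = 2.6 x 10^-7 M
Check: s = 2.6 x 10^-7 ≪ 0.0033, so the approximation is valid.

s ≈ 2.6 × 10^-7 M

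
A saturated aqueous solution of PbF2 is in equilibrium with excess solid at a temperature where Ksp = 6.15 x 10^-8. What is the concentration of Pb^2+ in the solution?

PbF2(s) ⇌ Pb^2+ + 2 F^-
Ksp = [Pb^2+][F^-]^2
If s mol/L of PbF2 dissolves, [Pb^2+] = s and [F^-] = 2s.
Substituting: Ksp = s(2s)^2 = 4s^3
s^3 = 6.15 x 10^-8 / 4, so s = 2.487 × 10^-3 M
[Pb^2+] = s = 2.49 × 10^-3 M

[Pb^2+] = 2.49 x 10^-3 M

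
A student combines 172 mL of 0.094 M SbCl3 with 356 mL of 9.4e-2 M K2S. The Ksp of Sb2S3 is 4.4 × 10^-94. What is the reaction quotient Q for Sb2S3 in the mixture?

Q = 2.4 × 10^-7

Total volume = 172 + 356 = 528 mL.
[Sb^3+] = 9.4 × 10^-2 × (172/528) = 3.06 x 10^-2 M
[S^2-] = 9.4 x 10^-2 × (356/528) = 6.34 × 10^-2 M
Sb2S3(s) <=> 2 Sb^3+ + 3 S^2-, so Q = [Sb^3+]^2[S^2-]^3
Q = (3.06 × 10^-2)^2(6.34 × 10^-2)^3 = 2.4 × 10^-7
Q > Ksp, so Sb2S3 will precipitate.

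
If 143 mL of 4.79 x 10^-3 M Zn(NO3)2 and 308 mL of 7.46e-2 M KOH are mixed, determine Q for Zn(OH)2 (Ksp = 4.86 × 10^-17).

Total volume = 143 + 308 = 451 mL.
[Zn^2+] = 4.79 × 10^-3 × (143/451) = 1.519 × 10^-3 M
[OH^-] = 7.46 × 10^-2 × (308/451) = 5.095 × 10^-2 M
Zn(OH)2(s) <=> Zn^2+ + 2 OH^-, so Q = [Zn^2+][OH^-]^2
Q = (1.519 × 10^-3)(5.095 × 10^-2)^2 = 3.94 × 10^-6
Q > Ksp, so Zn(OH)2 will precipitate.

Q ≈ 3.94 × 10^-6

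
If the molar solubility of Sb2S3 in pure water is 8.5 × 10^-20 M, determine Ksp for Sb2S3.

4.8 x 10^-94

Sb2S3(s) ⇌ 2 Sb^3+(aq) + 3 S^2-(aq)
Let s = molar solubility. Then [Sb^3+] = 2s and [S^2-] = 3s.
Ksp = [Sb^3+]^2[S^2-]^3
Ksp = (2s)^2(3s)^3 = 108s^5
Ksp = 108 × (8.5 × 10^-20)^5 = 4.8 × 10^-94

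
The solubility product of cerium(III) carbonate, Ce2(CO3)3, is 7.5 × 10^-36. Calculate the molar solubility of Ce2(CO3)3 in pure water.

s = 3.7 × 10^-8 M

Ce2(CO3)3(s) ⇌ 2 Ce^3+(aq) + 3 CO3^2-(aq)
Ksp = [Ce^3+]^2[CO3^2-]^3
With molar solubility s: [Ce^3+] = 2s, [CO3^2-] = 3s.
So Ksp = (2s)^2 × (3s)^3 = 108s^5
s^5 = 7.5 × 10^-36 / 108, so s = 3.7 × 10^-8 M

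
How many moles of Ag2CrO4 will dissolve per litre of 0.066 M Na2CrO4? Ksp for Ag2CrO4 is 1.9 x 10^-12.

2.7 × 10^-6 M

Ag2CrO4(s) <=> 2 Ag^+ + CrO4^2-
Ksp = [Ag^+]^2[CrO4^2-]
If s mol/L dissolves here, [Ag^+] = 2s, [CrO4^2-] = 0.066 + s ≈ 0.066 (Ksp is small, so little additional dissolves).
Ksp ≈ (2s)^2 × 0.066
s = 2.7 × 10^-6 M
Check: s = 2.7 x 10^-6 ≪ 0.066, so the approximation is valid.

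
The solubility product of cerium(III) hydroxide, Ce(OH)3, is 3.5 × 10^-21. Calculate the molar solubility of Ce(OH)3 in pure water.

Ce(OH)3(s) <=> Ce^3+ + 3 OH^-
Ksp = [Ce^3+][OH^-]^3
If s mol/L of Ce(OH)3 dissolves, [Ce^3+] = s and [OH^-] = 3s.
So Ksp = s × (3s)^3 = 27s^4
s = (3.5 × 10^-21 / 27)^(1/4) = 3.4 × 10^-6 M

3.4e-6 M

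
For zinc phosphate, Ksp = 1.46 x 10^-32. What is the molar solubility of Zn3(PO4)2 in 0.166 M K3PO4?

Zn3(PO4)2(s) ⇌ 3 Zn^2+(aq) + 2 PO4^3-(aq)
Ksp = [Zn^2+]^3[PO4^3-]^2
Let s = moles of Zn3(PO4)2 that dissolve per litre. [Zn^2+] = 3s, [PO4^3-] = 0.166 + 2s ≈ 0.166 (common-ion effect: PO4^3- is already 0.166 M).
Ksp ≈ (3s)^3 × (0.166)^2
s = 2.70 x 10^-11 M
Check: 2s = 5.4 x 10^-11 ≪ 0.166, so the approximation is valid.

s = 2.70 × 10^-11 M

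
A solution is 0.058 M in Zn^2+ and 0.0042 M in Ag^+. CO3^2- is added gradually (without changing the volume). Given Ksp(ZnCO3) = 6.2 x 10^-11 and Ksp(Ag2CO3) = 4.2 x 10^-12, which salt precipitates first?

ZnCO3

Each salt begins to precipitate when Q = Ksp, i.e. when [CO3^2-] reaches its threshold.
For ZnCO3: 6.2 x 10^-11 = 0.058 × [CO3^2-]  ⇒  [CO3^2-] = 1.1 × 10^-9 M.
For Ag2CO3: 4.2 x 10^-12 = (0.0042)^2 × [CO3^2-]  ⇒  [CO3^2-] = 2.4 × 10^-7 M.
The salt with the lower threshold [CO3^2-] precipitates first: ZnCO3.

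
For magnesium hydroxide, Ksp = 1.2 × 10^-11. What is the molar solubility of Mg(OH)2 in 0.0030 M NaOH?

1.3 × 10^-6 M

Mg(OH)2(s) ⇌ Mg^2+ + 2 OH^-
Ksp = [Mg^2+][OH^-]^2
Let s be the molar solubility in this solution. [Mg^2+] = s, [OH^-] = 0.0030 + 2s ≈ 0.0030 (common-ion effect: OH^- is already 0.0030 M).
Ksp ≈ s × (0.0030)^2
s = 1.3 × 10^-6 M
Check: 2s = 2.7 × 10^-6 ≪ 0.0030, so the approximation is valid.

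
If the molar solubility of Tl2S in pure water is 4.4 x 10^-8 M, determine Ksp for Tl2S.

Ksp ≈ 3.4 × 10^-22

Tl2S(s) ⇌ 2 Tl^+(aq) + S^2-(aq)
For each mole of Tl2S that dissolves: [Tl^+] = 2s, [S^2-] = s.
Ksp = [Tl^+]^2[S^2-]
So Ksp = (2s)^2 × s = 4s^3
Ksp = 4 × (4.4 × 10^-8)^3 = 3.4 × 10^-22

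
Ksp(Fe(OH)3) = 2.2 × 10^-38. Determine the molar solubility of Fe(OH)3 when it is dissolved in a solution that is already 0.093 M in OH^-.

Fe(OH)3(s) ⇌ Fe^3+(aq) + 3 OH^-(aq)
Ksp = [Fe^3+][OH^-]^3
Let s = moles of Fe(OH)3 that dissolve per litre. [Fe^3+] = s, [OH^-] = 0.093 + 3s ≈ 0.093 (Ksp is small, so little additional dissolves).
Ksp ≈ s × (0.093)^3
s = 2.7 × 10^-35 M
Check: 3s = 8.2 x 10^-35 ≪ 0.093, so the approximation is valid.

s = 2.7 × 10^-35 M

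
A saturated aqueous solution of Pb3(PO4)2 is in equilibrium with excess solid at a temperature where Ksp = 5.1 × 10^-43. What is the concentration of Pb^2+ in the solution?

[Pb^2+] ≈ 4.1 × 10^-9 M

Pb3(PO4)2(s) ⇌ 3 Pb^2+ + 2 PO4^3-
Ksp = [Pb^2+]^3[PO4^3-]^2
For each mole of Pb3(PO4)2 that dissolves: [Pb^2+] = 3s, [PO4^3-] = 2s.
Substituting: Ksp = (3s)^3(2s)^2 = 108s^5
Solving, s = (5.1 × 10^-43/108)^(1/5) = 1.36 × 10^-9 M
[Pb^2+] = 3s = 4.1 × 10^-9 M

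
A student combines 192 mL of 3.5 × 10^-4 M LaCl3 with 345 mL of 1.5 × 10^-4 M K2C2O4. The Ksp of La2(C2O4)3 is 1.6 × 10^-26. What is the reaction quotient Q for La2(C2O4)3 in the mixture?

Total volume = 192 + 345 = 537 mL.
[La^3+] = 3.5 × 10^-4 × (192/537) = 1.25 × 10^-4 M
[C2O4^2-] = 1.5 x 10^-4 × (345/537) = 9.64 × 10^-5 M
La2(C2O4)3(s) ⇌ 2 La^3+(aq) + 3 C2O4^2-(aq), so Q = [La^3+]^2[C2O4^2-]^3
Q = (1.25 x 10^-4)^2(9.64 × 10^-5)^3 = 1.4 × 10^-20
Q > Ksp, so La2(C2O4)3 will precipitate.

Q ≈ 1.4 × 10^-20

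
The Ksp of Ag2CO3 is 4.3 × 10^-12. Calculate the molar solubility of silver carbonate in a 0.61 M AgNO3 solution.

Ag2CO3(s) ⇌ 2 Ag^+ + CO3^2-
Ksp = [Ag^+]^2[CO3^2-]
Let s = moles of Ag2CO3 that dissolve per litre. [Ag^+] = 0.61 + 2s ≈ 0.61, [CO3^2-] = s (since Ag^+ from AgNO3 dominates).
Ksp ≈ (0.61)^2 × s
s = 1.2 × 10^-11 M
Check: 2s = 2.3 × 10^-11 ≪ 0.61, so the approximation is valid.

s ≈ 1.2e-11 M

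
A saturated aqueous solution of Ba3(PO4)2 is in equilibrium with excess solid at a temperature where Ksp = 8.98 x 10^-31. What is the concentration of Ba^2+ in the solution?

[Ba^2+] = 1.15 x 10^-6 M

Ba3(PO4)2(s) ⇌ 3 Ba^2+(aq) + 2 PO4^3-(aq)
Ksp = [Ba^2+]^3[PO4^3-]^2
Let s = molar solubility. Then [Ba^2+] = 3s and [PO4^3-] = 2s.
Ksp = (3s)^3(2s)^2 = 108s^5
s^5 = 8.98 x 10^-31 / 108, so s = 3.837 × 10^-7 M
[Ba^2+] = 3s = 1.15 x 10^-6 M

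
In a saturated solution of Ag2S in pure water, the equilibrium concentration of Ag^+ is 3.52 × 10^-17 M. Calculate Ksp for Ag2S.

Ksp ≈ 2.18 × 10^-50

Ag2S(s) ⇌ 2 Ag^+ + S^2-
Stoichiometry gives [S^2-] = (1/2)[Ag^+] = 1.760 x 10^-17 M.
Ksp = [Ag^+]^2[S^2-]
Ksp = (3.52 × 10^-17)^2 × 1.760 × 10^-17 = 2.18 × 10^-50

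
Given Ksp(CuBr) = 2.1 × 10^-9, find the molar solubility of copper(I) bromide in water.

CuBr(s) ⇌ Cu^+(aq) + Br^-(aq)
Ksp = [Cu^+][Br^-]
For each mole of CuBr that dissolves: [Cu^+] = s, [Br^-] = s.
Ksp = s × s = s^2
s = (2.1 × 10^-9)^(1/2) = 4.6 × 10^-5 M

s ≈ 4.6 x 10^-5 M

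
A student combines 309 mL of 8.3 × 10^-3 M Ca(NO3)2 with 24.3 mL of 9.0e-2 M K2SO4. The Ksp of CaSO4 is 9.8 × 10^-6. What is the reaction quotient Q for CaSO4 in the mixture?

Q = 5.0e-5

Total volume = 309 + 24.3 = 333.3 mL.
[Ca^2+] = 8.3 × 10^-3 × (309/333.3) = 7.69 x 10^-3 M
[SO4^2-] = 9.0 × 10^-2 × (24.3/333.3) = 6.56 × 10^-3 M
CaSO4(s) ⇌ Ca^2+(aq) + SO4^2-(aq), so Q = [Ca^2+][SO4^2-]
Q = (7.69 × 10^-3)(6.56 × 10^-3) = 5.0 × 10^-5
Q > Ksp, so CaSO4 will precipitate.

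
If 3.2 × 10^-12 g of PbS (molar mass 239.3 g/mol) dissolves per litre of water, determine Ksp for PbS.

Molar solubility s = (3.2 × 10^-12 g/L) / (239.3 g/mol) = 1.34 x 10^-14 M.
PbS(s) ⇌ Pb^2+ + S^2-
If s mol/L of PbS dissolves, [Pb^2+] = s and [S^2-] = s.
Ksp = [Pb^2+][S^2-]
Ksp = s^2
With s = 1.34 × 10^-14: Ksp = 1.8 × 10^-28

Ksp ≈ 1.8 × 10^-28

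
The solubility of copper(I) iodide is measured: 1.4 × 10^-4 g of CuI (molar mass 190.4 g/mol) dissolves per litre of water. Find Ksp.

Molar solubility s = (1.4 x 10^-4 g/L) / (190.4 g/mol) = 7.35 x 10^-7 M.
CuI(s) ⇌ Cu^+(aq) + I^-(aq)
With molar solubility s: [Cu^+] = s, [I^-] = s.
Ksp = [Cu^+][I^-]
Ksp = s × s = s^2
Ksp = (7.35 x 10^-7)^2 = 5.4 × 10^-13

Ksp ≈ 5.4e-13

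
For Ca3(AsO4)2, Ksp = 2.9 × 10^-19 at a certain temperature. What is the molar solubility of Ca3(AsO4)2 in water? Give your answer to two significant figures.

Ca3(AsO4)2(s) <=> 3 Ca^2+ + 2 AsO4^3-
Ksp = [Ca^2+]^3[AsO4^3-]^2
With molar solubility s: [Ca^2+] = 3s, [AsO4^3-] = 2s.
Substituting: Ksp = (3s)^3(2s)^2 = 108s^5
s^5 = 2.9 × 10^-19 / 108, so s = 7.7 × 10^-5 M

s = 7.7e-5 M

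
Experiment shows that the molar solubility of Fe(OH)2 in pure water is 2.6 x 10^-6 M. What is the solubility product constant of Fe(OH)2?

7.0 × 10^-17

Fe(OH)2(s) <=> Fe^2+ + 2 OH^-
With molar solubility s: [Fe^2+] = s, [OH^-] = 2s.
Ksp = [Fe^2+][OH^-]^2
Ksp = s(2s)^2 = 4s^3
With s = 2.6 x 10^-6: Ksp = 7.0 x 10^-17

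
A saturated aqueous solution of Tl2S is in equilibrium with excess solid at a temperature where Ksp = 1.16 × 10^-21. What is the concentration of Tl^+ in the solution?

1.32 × 10^-7 M

Tl2S(s) ⇌ 2 Tl^+(aq) + S^2-(aq)
Ksp = [Tl^+]^2[S^2-]
For each mole of Tl2S that dissolves: [Tl^+] = 2s, [S^2-] = s.
Ksp = (2s)^2s = 4s^3
s = (1.16 × 10^-21 / 4)^(1/3) = 6.619 x 10^-8 M
[Tl^+] = 2s = 1.32 × 10^-7 M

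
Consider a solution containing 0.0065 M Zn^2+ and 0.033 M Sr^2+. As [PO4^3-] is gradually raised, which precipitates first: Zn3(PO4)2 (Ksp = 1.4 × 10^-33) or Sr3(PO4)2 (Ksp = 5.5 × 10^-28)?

Precipitation of each salt starts when its ion product equals its Ksp.
For Zn3(PO4)2: 1.4 × 10^-33 = (0.0065)^3 × [PO4^3-]^2  ⇒  [PO4^3-] = 7.1 × 10^-14 M.
For Sr3(PO4)2: 5.5 × 10^-28 = (0.033)^3 × [PO4^3-]^2  ⇒  [PO4^3-] = 3.9 x 10^-12 M.
The salt with the lower threshold [PO4^3-] precipitates first: Zn3(PO4)2.

Zn3(PO4)2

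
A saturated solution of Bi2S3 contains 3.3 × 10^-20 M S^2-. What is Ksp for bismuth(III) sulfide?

Ksp ≈ 1.7e-98

Bi2S3(s) <=> 2 Bi^3+ + 3 S^2-
Stoichiometry gives [Bi^3+] = (2/3)[S^2-] = 2.20 x 10^-20 M.
Ksp = [Bi^3+]^2[S^2-]^3
Ksp = (2.20 × 10^-20)^2 × (3.3 × 10^-20)^3 = 1.7 x 10^-98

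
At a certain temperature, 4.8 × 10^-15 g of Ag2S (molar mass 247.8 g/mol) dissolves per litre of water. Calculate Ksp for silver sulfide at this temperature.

Ksp ≈ 2.9 × 10^-50

Molar solubility s = (4.8 × 10^-15 g/L) / (247.8 g/mol) = 1.94 × 10^-17 M.
Ag2S(s) ⇌ 2 Ag^+ + S^2-
With molar solubility s: [Ag^+] = 2s, [S^2-] = s.
Ksp = [Ag^+]^2[S^2-]
Ksp = (2s)^2s = 4s^3
Ksp = 4 × (1.94 × 10^-17)^3 = 2.9 x 10^-50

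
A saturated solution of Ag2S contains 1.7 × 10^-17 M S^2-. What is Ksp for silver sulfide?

Ag2S(s) <=> 2 Ag^+(aq) + S^2-(aq)
Stoichiometry gives [Ag^+] = (2/1)[S^2-] = 3.40 × 10^-17 M.
Ksp = [Ag^+]^2[S^2-]
Ksp = (3.40 × 10^-17)^2 × 1.7 x 10^-17 = 2.0 × 10^-50

2.0 x 10^-50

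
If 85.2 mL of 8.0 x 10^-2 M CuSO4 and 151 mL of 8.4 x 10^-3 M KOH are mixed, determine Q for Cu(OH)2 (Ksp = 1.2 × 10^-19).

Total volume = 85.2 + 151 = 236.2 mL.
[Cu^2+] = 8.0 x 10^-2 × (85.2/236.2) = 2.89 × 10^-2 M
[OH^-] = 8.4 x 10^-3 × (151/236.2) = 5.37 × 10^-3 M
Cu(OH)2(s) ⇌ Cu^2+(aq) + 2 OH^-(aq), so Q = [Cu^2+][OH^-]^2
Q = (2.89 × 10^-2)(5.37 x 10^-3)^2 = 8.3 × 10^-7
Q > Ksp, so Cu(OH)2 will precipitate.

Q ≈ 8.3 x 10^-7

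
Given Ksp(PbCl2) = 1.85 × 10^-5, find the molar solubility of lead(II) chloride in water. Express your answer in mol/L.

PbCl2(s) ⇌ Pb^2+(aq) + 2 Cl^-(aq)
Ksp = [Pb^2+][Cl^-]^2
If s mol/L of PbCl2 dissolves, [Pb^2+] = s and [Cl^-] = 2s.
Ksp = s(2s)^2 = 4s^3
s = (1.85 × 10^-5 / 4)^(1/3) = 1.67 × 10^-2 M

s ≈ 1.67 × 10^-2 M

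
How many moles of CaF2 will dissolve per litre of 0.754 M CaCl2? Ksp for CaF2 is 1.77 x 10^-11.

CaF2(s) ⇌ Ca^2+ + 2 F^-
Ksp = [Ca^2+][F^-]^2
Let s be the molar solubility in this solution. [Ca^2+] = 0.754 + s ≈ 0.754, [F^-] = 2s (Ksp is small, so little additional dissolves).
Ksp ≈ 0.754 × (2s)^2
s = 2.42 × 10^-6 M
Check: s = 2.4 x 10^-6 ≪ 0.754, so the approximation is valid.

s ≈ 2.42e-6 M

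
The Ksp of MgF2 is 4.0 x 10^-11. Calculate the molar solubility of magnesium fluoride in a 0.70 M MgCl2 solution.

MgF2(s) <=> Mg^2+ + 2 F^-
Ksp = [Mg^2+][F^-]^2
Let s = moles of MgF2 that dissolve per litre. [Mg^2+] = 0.70 + s ≈ 0.70, [F^-] = 2s (Ksp is small, so little additional dissolves).
Ksp ≈ 0.70 × (2s)^2
s = 3.8 × 10^-6 M
Check: s = 3.8 × 10^-6 ≪ 0.70, so the approximation is valid.

s = 3.8 × 10^-6 M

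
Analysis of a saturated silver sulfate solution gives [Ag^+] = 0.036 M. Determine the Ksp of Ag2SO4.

Ag2SO4(s) ⇌ 2 Ag^+(aq) + SO4^2-(aq)
Stoichiometry gives [SO4^2-] = (1/2)[Ag^+] = 1.80 × 10^-2 M.
Ksp = [Ag^+]^2[SO4^2-]
Ksp = (3.6 × 10^-2)^2 × 1.80 x 10^-2 = 2.3 × 10^-5

2.3e-5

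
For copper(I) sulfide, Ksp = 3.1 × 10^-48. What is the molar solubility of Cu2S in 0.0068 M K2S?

Cu2S(s) ⇌ 2 Cu^+ + S^2-
Ksp = [Cu^+]^2[S^2-]
Let s be the molar solubility in this solution. [Cu^+] = 2s, [S^2-] = 0.0068 + s ≈ 0.0068 (common-ion effect: S^2- is already 0.0068 M).
Ksp ≈ (2s)^2 × 0.0068
s = 1.1 x 10^-23 M
Check: s = 1.1 × 10^-23 ≪ 0.0068, so the approximation is valid.

s ≈ 1.1e-23 M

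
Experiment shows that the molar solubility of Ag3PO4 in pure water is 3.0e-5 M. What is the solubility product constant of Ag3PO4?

2.2 × 10^-17

Ag3PO4(s) <=> 3 Ag^+(aq) + PO4^3-(aq)
With molar solubility s: [Ag^+] = 3s, [PO4^3-] = s.
Ksp = [Ag^+]^3[PO4^3-]
Substituting: Ksp = (3s)^3s = 27s^4
Ksp = 27 × (3.0 × 10^-5)^4 = 2.2 x 10^-17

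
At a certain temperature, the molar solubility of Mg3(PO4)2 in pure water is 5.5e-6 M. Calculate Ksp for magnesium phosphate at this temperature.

Ksp ≈ 5.4e-25

Mg3(PO4)2(s) ⇌ 3 Mg^2+ + 2 PO4^3-
If s mol/L of Mg3(PO4)2 dissolves, [Mg^2+] = 3s and [PO4^3-] = 2s.
Ksp = [Mg^2+]^3[PO4^3-]^2
Substituting: Ksp = (3s)^3(2s)^2 = 108s^5
Ksp = 108 × (5.5 × 10^-6)^5 = 5.4 × 10^-25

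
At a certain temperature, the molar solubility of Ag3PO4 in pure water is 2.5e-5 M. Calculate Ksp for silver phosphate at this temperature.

Ag3PO4(s) ⇌ 3 Ag^+ + PO4^3-
Let s = molar solubility. Then [Ag^+] = 3s and [PO4^3-] = s.
Ksp = [Ag^+]^3[PO4^3-]
So Ksp = (3s)^3 × s = 27s^4
With s = 2.5 x 10^-5: Ksp = 1.1 × 10^-17

Ksp ≈ 1.1e-17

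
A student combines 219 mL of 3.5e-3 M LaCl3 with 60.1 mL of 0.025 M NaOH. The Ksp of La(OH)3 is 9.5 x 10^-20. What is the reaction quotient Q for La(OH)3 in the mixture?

Total volume = 219 + 60.1 = 279.1 mL.
[La^3+] = 3.5 x 10^-3 × (219/279.1) = 2.75 x 10^-3 M
[OH^-] = 2.5 x 10^-2 × (60.1/279.1) = 5.38 x 10^-3 M
La(OH)3(s) ⇌ La^3+(aq) + 3 OH^-(aq), so Q = [La^3+][OH^-]^3
Q = (2.75 × 10^-3)(5.38 × 10^-3)^3 = 4.3 × 10^-10
Q > Ksp, so La(OH)3 will precipitate.

Q ≈ 4.3e-10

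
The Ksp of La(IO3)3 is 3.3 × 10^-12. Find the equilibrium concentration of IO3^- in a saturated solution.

La(IO3)3(s) <=> La^3+ + 3 IO3^-
Ksp = [La^3+][IO3^-]^3
With molar solubility s: [La^3+] = s, [IO3^-] = 3s.
Ksp = s(3s)^3 = 27s^4
Solving, s = (3.3 × 10^-12/27)^(1/4) = 5.91 × 10^-4 M
[IO3^-] = 3s = 1.8 × 10^-3 M

[IO3^-] = 1.8 × 10^-3 M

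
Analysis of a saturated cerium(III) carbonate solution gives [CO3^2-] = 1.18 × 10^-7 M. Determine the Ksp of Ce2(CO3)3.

Ce2(CO3)3(s) ⇌ 2 Ce^3+(aq) + 3 CO3^2-(aq)
Stoichiometry gives [Ce^3+] = (2/3)[CO3^2-] = 7.867 x 10^-8 M.
Ksp = [Ce^3+]^2[CO3^2-]^3
Ksp = (7.867 × 10^-8)^2 × (1.18 × 10^-7)^3 = 1.02 × 10^-35

1.02e-35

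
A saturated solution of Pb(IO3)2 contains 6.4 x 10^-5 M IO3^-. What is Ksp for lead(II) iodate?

Ksp = 1.3e-13

Pb(IO3)2(s) ⇌ Pb^2+ + 2 IO3^-
Stoichiometry gives [Pb^2+] = (1/2)[IO3^-] = 3.20 × 10^-5 M.
Ksp = [Pb^2+][IO3^-]^2
Ksp = 3.20 × 10^-5 × (6.4 x 10^-5)^2 = 1.3 × 10^-13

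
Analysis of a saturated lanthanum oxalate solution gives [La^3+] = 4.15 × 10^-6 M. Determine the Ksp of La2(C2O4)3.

La2(C2O4)3(s) <=> 2 La^3+(aq) + 3 C2O4^2-(aq)
Stoichiometry gives [C2O4^2-] = (3/2)[La^3+] = 6.225 × 10^-6 M.
Ksp = [La^3+]^2[C2O4^2-]^3
Ksp = (4.15 × 10^-6)^2 × (6.225 x 10^-6)^3 = 4.15 × 10^-27

Ksp ≈ 4.15e-27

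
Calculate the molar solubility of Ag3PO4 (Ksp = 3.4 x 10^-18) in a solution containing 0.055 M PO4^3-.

1.3 × 10^-6 M

Ag3PO4(s) <=> 3 Ag^+ + PO4^3-
Ksp = [Ag^+]^3[PO4^3-]
Let s = moles of Ag3PO4 that dissolve per litre. [Ag^+] = 3s, [PO4^3-] = 0.055 + s ≈ 0.055 (Ksp is small, so little additional dissolves).
Ksp ≈ (3s)^3 × 0.055
s = 1.3 × 10^-6 M
Check: s = 1.3 × 10^-6 ≪ 0.055, so the approximation is valid.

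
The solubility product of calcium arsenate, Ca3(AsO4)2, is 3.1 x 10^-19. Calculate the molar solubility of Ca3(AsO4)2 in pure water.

Ca3(AsO4)2(s) ⇌ 3 Ca^2+ + 2 AsO4^3-
Ksp = [Ca^2+]^3[AsO4^3-]^2
Let s = molar solubility. Then [Ca^2+] = 3s and [AsO4^3-] = 2s.
Substituting: Ksp = (3s)^3(2s)^2 = 108s^5
s = (3.1 x 10^-19 / 108)^(1/5) = 7.8 × 10^-5 M

s ≈ 7.8 × 10^-5 M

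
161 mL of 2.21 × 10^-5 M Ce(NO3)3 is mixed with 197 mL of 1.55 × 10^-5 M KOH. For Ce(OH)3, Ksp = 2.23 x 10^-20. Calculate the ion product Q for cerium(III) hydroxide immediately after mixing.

Q = 6.17 × 10^-21

Total volume = 161 + 197 = 358 mL.
[Ce^3+] = 2.21 × 10^-5 × (161/358) = 9.939 × 10^-6 M
[OH^-] = 1.55 x 10^-5 × (197/358) = 8.529 x 10^-6 M
Ce(OH)3(s) <=> Ce^3+ + 3 OH^-, so Q = [Ce^3+][OH^-]^3
Q = (9.939 × 10^-6)(8.529 × 10^-6)^3 = 6.17 x 10^-21
Q < Ksp, so no precipitate of Ce(OH)3 forms.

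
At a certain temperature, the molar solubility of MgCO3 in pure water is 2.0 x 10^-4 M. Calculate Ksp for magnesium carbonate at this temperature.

MgCO3(s) ⇌ Mg^2+(aq) + CO3^2-(aq)
Let s = molar solubility. Then [Mg^2+] = s and [CO3^2-] = s.
Ksp = [Mg^2+][CO3^2-]
Ksp = s^2
With s = 2.0 x 10^-4: Ksp = 4.0 x 10^-8

Ksp = 4.0 × 10^-8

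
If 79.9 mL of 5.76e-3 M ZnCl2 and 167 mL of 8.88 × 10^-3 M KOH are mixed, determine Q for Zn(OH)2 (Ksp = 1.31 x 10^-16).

Total volume = 79.9 + 167 = 246.9 mL.
[Zn^2+] = 5.76 × 10^-3 × (79.9/246.9) = 1.864 × 10^-3 M
[OH^-] = 8.88 × 10^-3 × (167/246.9) = 6.006 x 10^-3 M
Zn(OH)2(s) ⇌ Zn^2+ + 2 OH^-, so Q = [Zn^2+][OH^-]^2
Q = (1.864 × 10^-3)(6.006 × 10^-3)^2 = 6.72 × 10^-8
Q > Ksp, so Zn(OH)2 will precipitate.

Q ≈ 6.72 × 10^-8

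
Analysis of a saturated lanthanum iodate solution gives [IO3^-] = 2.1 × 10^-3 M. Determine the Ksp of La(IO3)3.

6.5 × 10^-12

La(IO3)3(s) ⇌ La^3+(aq) + 3 IO3^-(aq)
Stoichiometry gives [La^3+] = (1/3)[IO3^-] = 7.00 × 10^-4 M.
Ksp = [La^3+][IO3^-]^3
Ksp = 7.00 × 10^-4 × (2.1 × 10^-3)^3 = 6.5 × 10^-12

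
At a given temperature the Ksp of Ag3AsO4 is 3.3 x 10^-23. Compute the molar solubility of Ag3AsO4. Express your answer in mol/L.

Ag3AsO4(s) ⇌ 3 Ag^+(aq) + AsO4^3-(aq)
Ksp = [Ag^+]^3[AsO4^3-]
For each mole of Ag3AsO4 that dissolves: [Ag^+] = 3s, [AsO4^3-] = s.
Substituting: Ksp = (3s)^3s = 27s^4
s = (3.3 x 10^-23 / 27)^(1/4) = 1.1 × 10^-6 M

s = 1.1e-6 M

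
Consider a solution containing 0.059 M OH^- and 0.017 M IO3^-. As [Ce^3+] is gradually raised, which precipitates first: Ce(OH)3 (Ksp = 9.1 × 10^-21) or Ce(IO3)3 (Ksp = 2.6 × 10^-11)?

Precipitation of each salt starts when its ion product equals its Ksp.
For Ce(OH)3: 9.1 × 10^-21 = (0.059)^3 × [Ce^3+]  ⇒  [Ce^3+] = 4.4 × 10^-17 M.
For Ce(IO3)3: 2.6 × 10^-11 = (0.017)^3 × [Ce^3+]  ⇒  [Ce^3+] = 5.3 × 10^-6 M.
The salt with the lower threshold [Ce^3+] precipitates first: Ce(OH)3.

Ce(OH)3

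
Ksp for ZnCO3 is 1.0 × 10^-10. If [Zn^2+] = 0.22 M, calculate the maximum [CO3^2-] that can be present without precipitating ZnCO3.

4.5 x 10^-10 M

ZnCO3(s) ⇌ Zn^2+(aq) + CO3^2-(aq)
Ksp = [Zn^2+][CO3^2-]
Precipitation begins when Q = Ksp. With [Zn^2+] = 0.22 M:
1.0 × 10^-10 = (0.22) × [CO3^2-]
[CO3^2-] = (1.0 × 10^-10 / 2.2 × 10^-1) = 4.5 × 10^-10 M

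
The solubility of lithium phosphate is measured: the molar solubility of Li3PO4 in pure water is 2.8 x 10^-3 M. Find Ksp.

Li3PO4(s) ⇌ 3 Li^+ + PO4^3-
If s mol/L of Li3PO4 dissolves, [Li^+] = 3s and [PO4^3-] = s.
Ksp = [Li^+]^3[PO4^3-]
So Ksp = (3s)^3 × s = 27s^4
Ksp = 27 × (2.8 x 10^-3)^4 = 1.7 × 10^-9

Ksp = 1.7 × 10^-9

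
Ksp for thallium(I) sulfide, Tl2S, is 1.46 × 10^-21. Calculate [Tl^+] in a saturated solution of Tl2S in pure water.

[Tl^+] ≈ 1.43e-7 M

Tl2S(s) <=> 2 Tl^+(aq) + S^2-(aq)
Ksp = [Tl^+]^2[S^2-]
With molar solubility s: [Tl^+] = 2s, [S^2-] = s.
So Ksp = (2s)^2 × s = 4s^3
Solving, s = (1.46 × 10^-21/4)^(1/3) = 7.147 × 10^-8 M
[Tl^+] = 2s = 1.43 × 10^-7 M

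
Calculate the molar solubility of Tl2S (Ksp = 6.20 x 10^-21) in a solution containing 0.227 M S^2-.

Tl2S(s) ⇌ 2 Tl^+ + S^2-
Ksp = [Tl^+]^2[S^2-]
Let s be the molar solubility in this solution. [Tl^+] = 2s, [S^2-] = 0.227 + s ≈ 0.227 (since the S^2- already present dominates).
Ksp ≈ (2s)^2 × 0.227
s = 8.26 x 10^-11 M
Check: s = 8.3 x 10^-11 ≪ 0.227, so the approximation is valid.

s = 8.26 × 10^-11 M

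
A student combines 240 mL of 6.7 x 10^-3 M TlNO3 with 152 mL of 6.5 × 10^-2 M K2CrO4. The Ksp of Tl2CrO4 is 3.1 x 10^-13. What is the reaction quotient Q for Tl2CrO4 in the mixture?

Q ≈ 4.2 × 10^-7

Total volume = 240 + 152 = 392 mL.
[Tl^+] = 6.7 × 10^-3 × (240/392) = 4.10 × 10^-3 M
[CrO4^2-] = 6.5 × 10^-2 × (152/392) = 2.52 × 10^-2 M
Tl2CrO4(s) <=> 2 Tl^+(aq) + CrO4^2-(aq), so Q = [Tl^+]^2[CrO4^2-]
Q = (4.10 × 10^-3)^2(2.52 x 10^-2) = 4.2 × 10^-7
Q > Ksp, so Tl2CrO4 will precipitate.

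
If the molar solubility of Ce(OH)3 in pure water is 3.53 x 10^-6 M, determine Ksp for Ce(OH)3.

4.19 × 10^-21

Ce(OH)3(s) <=> Ce^3+ + 3 OH^-
For each mole of Ce(OH)3 that dissolves: [Ce^3+] = s, [OH^-] = 3s.
Ksp = [Ce^3+][OH^-]^3
Substituting: Ksp = s(3s)^3 = 27s^4
Ksp = 27 × (3.53 x 10^-6)^4 = 4.19 × 10^-21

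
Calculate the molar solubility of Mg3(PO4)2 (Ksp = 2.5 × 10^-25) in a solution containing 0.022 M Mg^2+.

Mg3(PO4)2(s) ⇌ 3 Mg^2+(aq) + 2 PO4^3-(aq)
Ksp = [Mg^2+]^3[PO4^3-]^2
If s mol/L dissolves here, [Mg^2+] = 0.022 + 3s ≈ 0.022, [PO4^3-] = 2s (common-ion effect: Mg^2+ is already 0.022 M).
Ksp ≈ (0.022)^3 × (2s)^2
s = 7.7 × 10^-11 M
Check: 3s = 2.3 × 10^-10 ≪ 0.022, so the approximation is valid.

7.7 × 10^-11 M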